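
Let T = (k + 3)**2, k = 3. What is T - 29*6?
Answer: -138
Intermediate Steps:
T = 36 (T = (3 + 3)**2 = 6**2 = 36)
T - 29*6 = 36 - 29*6 = 36 - 174 = -138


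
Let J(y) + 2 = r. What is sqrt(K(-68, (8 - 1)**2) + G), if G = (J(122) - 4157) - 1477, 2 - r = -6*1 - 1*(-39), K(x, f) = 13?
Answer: I*sqrt(5654) ≈ 75.193*I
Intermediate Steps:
r = -31 (r = 2 - (-6*1 - 1*(-39)) = 2 - (-6 + 39) = 2 - 1*33 = 2 - 33 = -31)
J(y) = -33 (J(y) = -2 - 31 = -33)
G = -5667 (G = (-33 - 4157) - 1477 = -4190 - 1477 = -5667)
sqrt(K(-68, (8 - 1)**2) + G) = sqrt(13 - 5667) = sqrt(-5654) = I*sqrt(5654)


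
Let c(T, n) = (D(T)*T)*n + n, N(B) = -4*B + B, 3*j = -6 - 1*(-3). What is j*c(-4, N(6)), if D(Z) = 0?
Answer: 18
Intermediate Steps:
j = -1 (j = (-6 - 1*(-3))/3 = (-6 + 3)/3 = (1/3)*(-3) = -1)
N(B) = -3*B
c(T, n) = n (c(T, n) = (0*T)*n + n = 0*n + n = 0 + n = n)
j*c(-4, N(6)) = -(-3)*6 = -1*(-18) = 18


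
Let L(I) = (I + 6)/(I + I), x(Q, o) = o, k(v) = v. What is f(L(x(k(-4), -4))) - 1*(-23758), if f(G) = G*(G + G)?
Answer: 190065/8 ≈ 23758.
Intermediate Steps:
L(I) = (6 + I)/(2*I) (L(I) = (6 + I)/((2*I)) = (6 + I)*(1/(2*I)) = (6 + I)/(2*I))
f(G) = 2*G² (f(G) = G*(2*G) = 2*G²)
f(L(x(k(-4), -4))) - 1*(-23758) = 2*((½)*(6 - 4)/(-4))² - 1*(-23758) = 2*((½)*(-¼)*2)² + 23758 = 2*(-¼)² + 23758 = 2*(1/16) + 23758 = ⅛ + 23758 = 190065/8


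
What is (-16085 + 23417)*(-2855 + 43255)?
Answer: 296212800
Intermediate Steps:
(-16085 + 23417)*(-2855 + 43255) = 7332*40400 = 296212800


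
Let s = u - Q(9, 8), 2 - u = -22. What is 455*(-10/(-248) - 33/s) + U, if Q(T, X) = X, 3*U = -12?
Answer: -458349/496 ≈ -924.09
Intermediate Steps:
U = -4 (U = (⅓)*(-12) = -4)
u = 24 (u = 2 - 1*(-22) = 2 + 22 = 24)
s = 16 (s = 24 - 1*8 = 24 - 8 = 16)
455*(-10/(-248) - 33/s) + U = 455*(-10/(-248) - 33/16) - 4 = 455*(-10*(-1/248) - 33*1/16) - 4 = 455*(5/124 - 33/16) - 4 = 455*(-1003/496) - 4 = -456365/496 - 4 = -458349/496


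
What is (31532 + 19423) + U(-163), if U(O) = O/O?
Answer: 50956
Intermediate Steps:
U(O) = 1
(31532 + 19423) + U(-163) = (31532 + 19423) + 1 = 50955 + 1 = 50956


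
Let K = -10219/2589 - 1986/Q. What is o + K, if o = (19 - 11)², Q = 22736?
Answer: 1764891659/29431752 ≈ 59.966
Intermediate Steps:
o = 64 (o = 8² = 64)
K = -118740469/29431752 (K = -10219/2589 - 1986/22736 = -10219*1/2589 - 1986*1/22736 = -10219/2589 - 993/11368 = -118740469/29431752 ≈ -4.0344)
o + K = 64 - 118740469/29431752 = 1764891659/29431752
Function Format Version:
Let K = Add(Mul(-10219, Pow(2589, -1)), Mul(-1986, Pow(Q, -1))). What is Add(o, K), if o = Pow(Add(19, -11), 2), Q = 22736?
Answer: Rational(1764891659, 29431752) ≈ 59.966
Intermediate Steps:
o = 64 (o = Pow(8, 2) = 64)
K = Rational(-118740469, 29431752) (K = Add(Mul(-10219, Pow(2589, -1)), Mul(-1986, Pow(22736, -1))) = Add(Mul(-10219, Rational(1, 2589)), Mul(-1986, Rational(1, 22736))) = Add(Rational(-10219, 2589), Rational(-993, 11368)) = Rational(-118740469, 29431752) ≈ -4.0344)
Add(o, K) = Add(64, Rational(-118740469, 29431752)) = Rational(1764891659, 29431752)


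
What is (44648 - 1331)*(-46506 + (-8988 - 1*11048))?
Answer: -2882399814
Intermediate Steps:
(44648 - 1331)*(-46506 + (-8988 - 1*11048)) = 43317*(-46506 + (-8988 - 11048)) = 43317*(-46506 - 20036) = 43317*(-66542) = -2882399814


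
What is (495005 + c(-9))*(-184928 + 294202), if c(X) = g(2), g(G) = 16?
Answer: 54092924754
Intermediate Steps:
c(X) = 16
(495005 + c(-9))*(-184928 + 294202) = (495005 + 16)*(-184928 + 294202) = 495021*109274 = 54092924754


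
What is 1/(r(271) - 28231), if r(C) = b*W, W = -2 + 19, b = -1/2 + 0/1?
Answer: -2/56479 ≈ -3.5411e-5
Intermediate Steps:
b = -½ (b = -1*½ + 0*1 = -½ + 0 = -½ ≈ -0.50000)
W = 17
r(C) = -17/2 (r(C) = -½*17 = -17/2)
1/(r(271) - 28231) = 1/(-17/2 - 28231) = 1/(-56479/2) = -2/56479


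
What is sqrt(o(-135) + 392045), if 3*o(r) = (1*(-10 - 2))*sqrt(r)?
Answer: sqrt(392045 - 12*I*sqrt(15)) ≈ 626.13 - 0.037*I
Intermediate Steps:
o(r) = -4*sqrt(r) (o(r) = ((1*(-10 - 2))*sqrt(r))/3 = ((1*(-12))*sqrt(r))/3 = (-12*sqrt(r))/3 = -4*sqrt(r))
sqrt(o(-135) + 392045) = sqrt(-12*I*sqrt(15) + 392045) = sqrt(392045 - 12*I*sqrt(15))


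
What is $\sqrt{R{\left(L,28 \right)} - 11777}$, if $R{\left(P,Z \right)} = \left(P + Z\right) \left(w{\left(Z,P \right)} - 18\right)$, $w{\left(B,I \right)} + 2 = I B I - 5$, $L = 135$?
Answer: $2 \sqrt{20790762} \approx 9119.4$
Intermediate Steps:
$w{\left(B,I \right)} = -7 + B I^{2}$ ($w{\left(B,I \right)} = -2 + \left(I B I - 5\right) = -2 + \left(B I I - 5\right) = -2 + \left(B I^{2} - 5\right) = -2 + \left(-5 + B I^{2}\right) = -7 + B I^{2}$)
$R{\left(P,Z \right)} = \left(-25 + Z P^{2}\right) \left(P + Z\right)$ ($R{\left(P,Z \right)} = \left(P + Z\right) \left(\left(-7 + Z P^{2}\right) - 18\right) = \left(P + Z\right) \left(-25 + Z P^{2}\right) = \left(-25 + Z P^{2}\right) \left(P + Z\right)$)
$\sqrt{R{\left(L,28 \right)} - 11777} = \sqrt{\left(\left(-25\right) 135 - 700 + 28 \cdot 135^{3} + 135^{2} \cdot 28^{2}\right) - 11777} = \sqrt{\left(-3375 - 700 + 28 \cdot 2460375 + 18225 \cdot 784\right) - 11777} = \sqrt{\left(-3375 - 700 + 68890500 + 14288400\right) - 11777} = \sqrt{83174825 - 11777} = \sqrt{83163048} = 2 \sqrt{20790762}$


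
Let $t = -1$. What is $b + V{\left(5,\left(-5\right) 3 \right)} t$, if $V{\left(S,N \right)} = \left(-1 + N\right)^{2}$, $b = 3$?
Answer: $-253$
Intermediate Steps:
$b + V{\left(5,\left(-5\right) 3 \right)} t = 3 + \left(-1 - 15\right)^{2} \left(-1\right) = 3 + \left(-16\right)^{2} \left(-1\right) = 3 + 256 \left(-1\right) = 3 - 256 = -253$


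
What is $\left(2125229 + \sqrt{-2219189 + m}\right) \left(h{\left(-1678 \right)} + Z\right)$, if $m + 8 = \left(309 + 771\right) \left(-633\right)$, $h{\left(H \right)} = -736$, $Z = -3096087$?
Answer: $-6581458047467 - 3096823 i \sqrt{2902837} \approx -6.5815 \cdot 10^{12} - 5.2763 \cdot 10^{9} i$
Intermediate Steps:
$m = -683648$ ($m = -8 + \left(309 + 771\right) \left(-633\right) = -8 + 1080 \left(-633\right) = -8 - 683640 = -683648$)
$\left(2125229 + \sqrt{-2219189 + m}\right) \left(h{\left(-1678 \right)} + Z\right) = \left(2125229 + \sqrt{-2219189 - 683648}\right) \left(-736 - 3096087\right) = \left(2125229 + \sqrt{-2902837}\right) \left(-3096823\right) = \left(2125229 + i \sqrt{2902837}\right) \left(-3096823\right) = -6581458047467 - 3096823 i \sqrt{2902837}$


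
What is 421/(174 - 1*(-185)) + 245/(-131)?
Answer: -32804/47029 ≈ -0.69753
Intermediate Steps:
421/(174 - 1*(-185)) + 245/(-131) = 421/(174 + 185) + 245*(-1/131) = 421/359 - 245/131 = -32804/47029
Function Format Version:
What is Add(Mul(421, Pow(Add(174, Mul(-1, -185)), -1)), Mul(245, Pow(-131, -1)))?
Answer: Rational(-32804, 47029) ≈ -0.69753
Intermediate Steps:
Add(Mul(421, Pow(Add(174, Mul(-1, -185)), -1)), Mul(245, Pow(-131, -1))) = Add(Mul(421, Pow(Add(174, 185), -1)), Mul(245, Rational(-1, 131))) = Add(Mul(421, Pow(359, -1)), Rational(-245, 131)) = Add(Mul(421, Rational(1, 359)), Rational(-245, 131)) = Add(Rational(421, 359), Rational(-245, 131)) = Rational(-32804, 47029)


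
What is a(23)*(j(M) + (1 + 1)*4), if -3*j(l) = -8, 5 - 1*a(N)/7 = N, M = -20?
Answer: -1344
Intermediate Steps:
a(N) = 35 - 7*N
j(l) = 8/3 (j(l) = -1/3*(-8) = 8/3)
a(23)*(j(M) + (1 + 1)*4) = (35 - 7*23)*(8/3 + (1 + 1)*4) = (35 - 161)*(8/3 + 2*4) = -126*(8/3 + 8) = -126*32/3 = -1344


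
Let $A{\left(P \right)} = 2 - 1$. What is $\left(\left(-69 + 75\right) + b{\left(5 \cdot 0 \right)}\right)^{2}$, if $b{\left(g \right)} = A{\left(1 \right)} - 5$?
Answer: $4$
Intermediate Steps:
$A{\left(P \right)} = 1$
$b{\left(g \right)} = -4$ ($b{\left(g \right)} = 1 - 5 = -4$)
$\left(\left(-69 + 75\right) + b{\left(5 \cdot 0 \right)}\right)^{2} = \left(\left(-69 + 75\right) - 4\right)^{2} = \left(6 - 4\right)^{2} = 2^{2} = 4$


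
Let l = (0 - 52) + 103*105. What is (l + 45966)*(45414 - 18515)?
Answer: 1525953371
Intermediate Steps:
l = 10763 (l = -52 + 10815 = 10763)
(l + 45966)*(45414 - 18515) = (10763 + 45966)*(45414 - 18515) = 56729*26899 = 1525953371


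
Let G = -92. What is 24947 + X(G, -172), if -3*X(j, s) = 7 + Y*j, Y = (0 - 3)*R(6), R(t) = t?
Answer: 73178/3 ≈ 24393.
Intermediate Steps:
Y = -18 (Y = (0 - 3)*6 = -3*6 = -18)
X(j, s) = -7/3 + 6*j (X(j, s) = -(7 - 18*j)/3 = -7/3 + 6*j)
24947 + X(G, -172) = 24947 + (-7/3 + 6*(-92)) = 24947 + (-7/3 - 552) = 24947 - 1663/3 = 73178/3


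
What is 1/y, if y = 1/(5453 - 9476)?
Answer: -4023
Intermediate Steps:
y = -1/4023 (y = 1/(-4023) = -1/4023 ≈ -0.00024857)
1/y = 1/(-1/4023) = -4023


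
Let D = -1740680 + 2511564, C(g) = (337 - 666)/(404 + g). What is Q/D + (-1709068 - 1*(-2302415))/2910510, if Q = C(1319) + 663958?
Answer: 2058862280684177/1932917906508660 ≈ 1.0652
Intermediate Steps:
C(g) = -329/(404 + g)
Q = 1143999305/1723 (Q = -329/(404 + 1319) + 663958 = -329/1723 + 663958 = 1143999305/1723 ≈ 6.6396e+5)
D = 770884
Q/D + (-1709068 - 1*(-2302415))/2910510 = (1143999305/1723)/770884 + (-1709068 - 1*(-2302415))/2910510 = (1143999305/1723)*(1/770884) + (-1709068 + 2302415)*(1/2910510) = 1143999305/1328233132 + 593347*(1/2910510) = 1143999305/1328233132 + 593347/2910510 = 2058862280684177/1932917906508660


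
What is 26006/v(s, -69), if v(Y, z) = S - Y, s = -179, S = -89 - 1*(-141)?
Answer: 26006/231 ≈ 112.58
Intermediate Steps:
S = 52 (S = -89 + 141 = 52)
v(Y, z) = 52 - Y
26006/v(s, -69) = 26006/(52 - 1*(-179)) = 26006/(52 + 179) = 26006/231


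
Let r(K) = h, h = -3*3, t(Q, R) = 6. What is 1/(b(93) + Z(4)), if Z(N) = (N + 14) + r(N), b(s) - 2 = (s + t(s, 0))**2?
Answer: 1/9812 ≈ 0.00010192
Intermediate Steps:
h = -9
r(K) = -9
b(s) = 2 + (6 + s)**2 (b(s) = 2 + (s + 6)**2 = 2 + (6 + s)**2)
Z(N) = 5 + N (Z(N) = (N + 14) - 9 = (14 + N) - 9 = 5 + N)
1/(b(93) + Z(4)) = 1/((2 + (6 + 93)**2) + (5 + 4)) = 1/((2 + 99**2) + 9) = 1/((2 + 9801) + 9) = 1/(9803 + 9) = 1/9812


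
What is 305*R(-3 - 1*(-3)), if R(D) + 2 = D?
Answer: -610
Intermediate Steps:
R(D) = -2 + D
305*R(-3 - 1*(-3)) = 305*(-2 + (-3 - 1*(-3))) = 305*(-2 + (-3 + 3)) = 305*(-2 + 0) = 305*(-2) = -610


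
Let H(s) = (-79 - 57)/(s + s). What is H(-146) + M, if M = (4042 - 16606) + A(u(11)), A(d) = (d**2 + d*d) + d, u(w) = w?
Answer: -898669/73 ≈ -12311.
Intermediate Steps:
A(d) = d + 2*d**2 (A(d) = (d**2 + d**2) + d = 2*d**2 + d = d + 2*d**2)
H(s) = -68/s (H(s) = -136*1/(2*s) = -68/s)
M = -12311 (M = (4042 - 16606) + 11*(1 + 2*11) = -12564 + 11*(1 + 22) = -12564 + 11*23 = -12564 + 253 = -12311)
H(-146) + M = -68/(-146) - 12311 = -68*(-1/146) - 12311 = 34/73 - 12311 = -898669/73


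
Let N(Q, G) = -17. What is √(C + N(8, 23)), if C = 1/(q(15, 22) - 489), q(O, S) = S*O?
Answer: 52*I*√159/159 ≈ 4.1239*I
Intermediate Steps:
q(O, S) = O*S
C = -1/159 (C = 1/(15*22 - 489) = 1/(330 - 489) = 1/(-159) = -1/159 ≈ -0.0062893)
√(C + N(8, 23)) = √(-1/159 - 17) = √(-2704/159) = 52*I*√159/159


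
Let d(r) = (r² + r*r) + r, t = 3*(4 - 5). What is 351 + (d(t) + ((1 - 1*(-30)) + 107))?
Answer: 504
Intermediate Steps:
t = -3 (t = 3*(-1) = -3)
d(r) = r + 2*r² (d(r) = (r² + r²) + r = 2*r² + r = r + 2*r²)
351 + (d(t) + ((1 - 1*(-30)) + 107)) = 351 + (-3*(1 + 2*(-3)) + ((1 - 1*(-30)) + 107)) = 351 + (-3*(1 - 6) + ((1 + 30) + 107)) = 351 + (-3*(-5) + (31 + 107)) = 351 + (15 + 138) = 351 + 153 = 504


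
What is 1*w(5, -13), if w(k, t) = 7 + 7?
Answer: 14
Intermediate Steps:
w(k, t) = 14
1*w(5, -13) = 1*14 = 14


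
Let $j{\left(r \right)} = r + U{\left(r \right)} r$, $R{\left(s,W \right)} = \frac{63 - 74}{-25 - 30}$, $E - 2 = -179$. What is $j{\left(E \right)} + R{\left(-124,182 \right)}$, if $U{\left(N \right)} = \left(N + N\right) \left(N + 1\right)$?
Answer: $- \frac{55139924}{5} \approx -1.1028 \cdot 10^{7}$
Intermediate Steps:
$E = -177$ ($E = 2 - 179 = -177$)
$U{\left(N \right)} = 2 N \left(1 + N\right)$
$R{\left(s,W \right)} = \frac{1}{5}$ ($R{\left(s,W \right)} = - \frac{11}{-55} = \left(-11\right) \left(- \frac{1}{55}\right) = \frac{1}{5}$)
$j{\left(r \right)} = r + 2 r^{2} \left(1 + r\right)$ ($j{\left(r \right)} = r + 2 r \left(1 + r\right) r = r + 2 r^{2} \left(1 + r\right)$)
$j{\left(E \right)} + R{\left(-124,182 \right)} = - 177 \left(1 + 2 \left(-177\right) \left(1 - 177\right)\right) + \frac{1}{5} = - 177 \left(1 + 2 \left(-177\right) \left(-176\right)\right) + \frac{1}{5} = - 177 \left(1 + 62304\right) + \frac{1}{5} = \left(-177\right) 62305 + \frac{1}{5} = -11027985 + \frac{1}{5} = - \frac{55139924}{5}$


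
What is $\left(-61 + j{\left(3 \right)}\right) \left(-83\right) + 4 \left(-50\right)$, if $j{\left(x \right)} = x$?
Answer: $4614$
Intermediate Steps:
$\left(-61 + j{\left(3 \right)}\right) \left(-83\right) + 4 \left(-50\right) = \left(-61 + 3\right) \left(-83\right) + 4 \left(-50\right) = \left(-58\right) \left(-83\right) - 200 = 4814 - 200 = 4614$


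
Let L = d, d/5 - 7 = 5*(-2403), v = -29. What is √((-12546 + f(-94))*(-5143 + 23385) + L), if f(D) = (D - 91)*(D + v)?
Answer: √186172538 ≈ 13645.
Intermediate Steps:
d = -60040 (d = 35 + 5*(5*(-2403)) = 35 + 5*(-12015) = 35 - 60075 = -60040)
f(D) = (-91 + D)*(-29 + D) (f(D) = (D - 91)*(D - 29) = (-91 + D)*(-29 + D))
L = -60040
√((-12546 + f(-94))*(-5143 + 23385) + L) = √((-12546 + (2639 + (-94)² - 120*(-94)))*(-5143 + 23385) - 60040) = √((-12546 + (2639 + 8836 + 11280))*18242 - 60040) = √((-12546 + 22755)*18242 - 60040) = √(10209*18242 - 60040) = √(186232578 - 60040) = √186172538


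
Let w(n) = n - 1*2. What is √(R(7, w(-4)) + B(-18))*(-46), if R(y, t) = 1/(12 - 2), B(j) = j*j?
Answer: -23*√32410/5 ≈ -828.13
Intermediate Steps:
w(n) = -2 + n (w(n) = n - 2 = -2 + n)
B(j) = j²
R(y, t) = ⅒ (R(y, t) = 1/10 = ⅒)
√(R(7, w(-4)) + B(-18))*(-46) = √(⅒ + (-18)²)*(-46) = √(⅒ + 324)*(-46) = √(3241/10)*(-46) = (√32410/10)*(-46) = -23*√32410/5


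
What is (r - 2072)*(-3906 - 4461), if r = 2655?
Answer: -4877961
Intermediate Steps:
(r - 2072)*(-3906 - 4461) = (2655 - 2072)*(-3906 - 4461) = 583*(-8367) = -4877961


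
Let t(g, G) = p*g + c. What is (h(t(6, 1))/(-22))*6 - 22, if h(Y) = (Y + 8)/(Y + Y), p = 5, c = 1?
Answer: -15121/682 ≈ -22.172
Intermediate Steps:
t(g, G) = 1 + 5*g (t(g, G) = 5*g + 1 = 1 + 5*g)
h(Y) = (8 + Y)/(2*Y) (h(Y) = (8 + Y)/((2*Y)) = (8 + Y)*(1/(2*Y)) = (8 + Y)/(2*Y))
(h(t(6, 1))/(-22))*6 - 22 = (((8 + (1 + 5*6))/(2*(1 + 5*6)))/(-22))*6 - 22 = (((8 + (1 + 30))/(2*(1 + 30)))*(-1/22))*6 - 22 = (((½)*(8 + 31)/31)*(-1/22))*6 - 22 = (((½)*(1/31)*39)*(-1/22))*6 - 22 = ((39/62)*(-1/22))*6 - 22 = -39/1364*6 - 22 = -117/682 - 22 = -15121/682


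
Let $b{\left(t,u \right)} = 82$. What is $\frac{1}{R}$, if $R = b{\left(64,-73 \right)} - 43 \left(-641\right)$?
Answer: $\frac{1}{27645} \approx 3.6173 \cdot 10^{-5}$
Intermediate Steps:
$R = 27645$ ($R = 82 - 43 \left(-641\right) = 82 - -27563 = 82 + 27563 = 27645$)
$\frac{1}{R} = \frac{1}{27645}$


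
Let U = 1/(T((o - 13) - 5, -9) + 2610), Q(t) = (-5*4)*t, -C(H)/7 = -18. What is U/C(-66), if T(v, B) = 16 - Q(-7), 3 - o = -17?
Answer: 1/313236 ≈ 3.1925e-6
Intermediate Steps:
o = 20 (o = 3 - 1*(-17) = 3 + 17 = 20)
C(H) = 126 (C(H) = -7*(-18) = 126)
Q(t) = -20*t
T(v, B) = -124 (T(v, B) = 16 - (-20)*(-7) = 16 - 1*140 = 16 - 140 = -124)
U = 1/2486 (U = 1/(-124 + 2610) = 1/2486 ≈ 0.00040225)
U/C(-66) = (1/2486)/126 = (1/2486)*(1/126) = 1/313236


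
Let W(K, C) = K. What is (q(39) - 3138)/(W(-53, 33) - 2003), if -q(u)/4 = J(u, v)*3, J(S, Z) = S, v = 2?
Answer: 1803/1028 ≈ 1.7539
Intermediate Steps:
q(u) = -12*u (q(u) = -4*u*3 = -12*u)
(q(39) - 3138)/(W(-53, 33) - 2003) = (-12*39 - 3138)/(-53 - 2003) = (-468 - 3138)/(-2056) = -3606*(-1/2056) = 1803/1028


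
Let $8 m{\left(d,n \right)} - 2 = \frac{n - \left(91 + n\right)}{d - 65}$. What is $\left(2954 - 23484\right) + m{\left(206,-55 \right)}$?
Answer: $- \frac{23157649}{1128} \approx -20530.0$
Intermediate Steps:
$m{\left(d,n \right)} = \frac{1}{4} - \frac{91}{8 \left(-65 + d\right)}$ ($m{\left(d,n \right)} = \frac{1}{4} + \frac{\left(n - \left(91 + n\right)\right) \frac{1}{d - 65}}{8} = \frac{1}{4} + \frac{\left(-91\right) \frac{1}{-65 + d}}{8} = \frac{1}{4} - \frac{91}{8 \left(-65 + d\right)}$)
$\left(2954 - 23484\right) + m{\left(206,-55 \right)} = \left(2954 - 23484\right) + \frac{-221 + 2 \cdot 206}{8 \left(-65 + 206\right)} = -20530 + \frac{-221 + 412}{8 \cdot 141} = -20530 + \frac{1}{8} \cdot \frac{1}{141} \cdot 191 = -20530 + \frac{191}{1128} = - \frac{23157649}{1128}$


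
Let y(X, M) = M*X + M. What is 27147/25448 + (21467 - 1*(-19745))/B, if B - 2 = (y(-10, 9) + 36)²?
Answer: 1103789945/51583096 ≈ 21.398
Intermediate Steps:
y(X, M) = M + M*X
B = 2027 (B = 2 + (9*(1 - 10) + 36)² = 2 + (9*(-9) + 36)² = 2 + (-81 + 36)² = 2 + (-45)² = 2 + 2025 = 2027)
27147/25448 + (21467 - 1*(-19745))/B = 27147/25448 + (21467 - 1*(-19745))/2027 = 27147*(1/25448) + (21467 + 19745)*(1/2027) = 27147/25448 + 41212*(1/2027) = 27147/25448 + 41212/2027 = 1103789945/51583096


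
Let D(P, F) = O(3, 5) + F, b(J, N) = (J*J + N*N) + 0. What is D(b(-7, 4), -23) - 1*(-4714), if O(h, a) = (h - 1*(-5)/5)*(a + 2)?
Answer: 4719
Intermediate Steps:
O(h, a) = (1 + h)*(2 + a) (O(h, a) = (h + 5*(⅕))*(2 + a) = (h + 1)*(2 + a) = (1 + h)*(2 + a))
b(J, N) = J² + N² (b(J, N) = (J² + N²) + 0 = J² + N²)
D(P, F) = 28 + F (D(P, F) = (2 + 5 + 2*3 + 5*3) + F = (2 + 5 + 6 + 15) + F = 28 + F)
D(b(-7, 4), -23) - 1*(-4714) = (28 - 23) - 1*(-4714) = 5 + 4714 = 4719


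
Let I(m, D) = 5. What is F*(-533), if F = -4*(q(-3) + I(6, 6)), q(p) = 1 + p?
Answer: 6396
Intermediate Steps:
F = -12 (F = -4*((1 - 3) + 5) = -4*(-2 + 5) = -4*3 = -12)
F*(-533) = -12*(-533) = 6396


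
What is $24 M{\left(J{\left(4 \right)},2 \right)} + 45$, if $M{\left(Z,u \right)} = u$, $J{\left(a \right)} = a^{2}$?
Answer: $93$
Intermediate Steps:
$24 M{\left(J{\left(4 \right)},2 \right)} + 45 = 24 \cdot 2 + 45 = 48 + 45 = 93$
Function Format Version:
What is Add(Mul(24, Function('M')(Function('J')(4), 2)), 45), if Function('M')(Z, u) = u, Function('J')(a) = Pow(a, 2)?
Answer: 93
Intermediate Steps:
Add(Mul(24, Function('M')(Function('J')(4), 2)), 45) = Add(Mul(24, 2), 45) = Add(48, 45) = 93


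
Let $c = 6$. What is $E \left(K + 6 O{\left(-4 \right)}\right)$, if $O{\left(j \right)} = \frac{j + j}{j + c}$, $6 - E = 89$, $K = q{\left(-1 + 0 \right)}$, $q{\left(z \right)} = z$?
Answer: $2075$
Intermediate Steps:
$K = -1$ ($K = -1 + 0 = -1$)
$E = -83$ ($E = 6 - 89 = -83$)
$O{\left(j \right)} = \frac{2 j}{6 + j}$ ($O{\left(j \right)} = \frac{j + j}{j + 6} = \frac{2 j}{6 + j}$)
$E \left(K + 6 O{\left(-4 \right)}\right) = - 83 \left(-1 + 6 \cdot 2 \left(-4\right) \frac{1}{6 - 4}\right) = - 83 \left(-1 + 6 \cdot 2 \left(-4\right) \frac{1}{2}\right) = - 83 \left(-1 + 6 \left(-4\right)\right) = - 83 \left(-1 - 24\right) = \left(-83\right) \left(-25\right) = 2075$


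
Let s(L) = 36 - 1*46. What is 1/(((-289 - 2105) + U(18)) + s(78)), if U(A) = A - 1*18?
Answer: -1/2404 ≈ -0.00041597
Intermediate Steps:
U(A) = -18 + A (U(A) = A - 18 = -18 + A)
s(L) = -10 (s(L) = 36 - 46 = -10)
1/(((-289 - 2105) + U(18)) + s(78)) = 1/(((-289 - 2105) + (-18 + 18)) - 10) = 1/((-2394 + 0) - 10) = 1/(-2394 - 10) = 1/(-2404) = -1/2404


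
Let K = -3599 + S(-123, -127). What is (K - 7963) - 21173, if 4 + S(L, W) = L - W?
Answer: -32735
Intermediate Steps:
S(L, W) = -4 + L - W (S(L, W) = -4 + (L - W) = -4 + L - W)
K = -3599 (K = -3599 + (-4 - 123 - 1*(-127)) = -3599 + (-4 - 123 + 127) = -3599 + 0 = -3599)
(K - 7963) - 21173 = (-3599 - 7963) - 21173 = -11562 - 21173 = -32735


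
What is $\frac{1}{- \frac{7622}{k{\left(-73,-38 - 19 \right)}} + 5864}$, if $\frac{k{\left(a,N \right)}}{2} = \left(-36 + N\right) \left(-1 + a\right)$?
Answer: $\frac{186}{1090601} \approx 0.00017055$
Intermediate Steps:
$k{\left(a,N \right)} = 2 \left(-1 + a\right) \left(-36 + N\right)$ ($k{\left(a,N \right)} = 2 \left(-36 + N\right) \left(-1 + a\right) = 2 \left(-1 + a\right) \left(-36 + N\right)$)
$\frac{1}{- \frac{7622}{k{\left(-73,-38 - 19 \right)}} + 5864} = \frac{1}{- \frac{7622}{72 - -5256 - 2 \left(-38 - 19\right) + 2 \left(-38 - 19\right) \left(-73\right)} + 5864} = \frac{1}{- \frac{7622}{72 + 5256 - -114 + 2 \left(-57\right) \left(-73\right)} + 5864} = \frac{1}{- \frac{7622}{72 + 5256 + 114 + 8322} + 5864} = \frac{1}{- \frac{7622}{13764} + 5864} = \frac{1}{\left(-7622\right) \frac{1}{13764} + 5864} = \frac{1}{- \frac{103}{186} + 5864} = \frac{1}{\frac{1090601}{186}} = \frac{186}{1090601}$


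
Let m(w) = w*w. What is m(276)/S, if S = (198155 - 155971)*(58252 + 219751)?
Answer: 9522/1465909819 ≈ 6.4956e-6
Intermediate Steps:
m(w) = w²
S = 11727278552 (S = 42184*278003 = 11727278552)
m(276)/S = 276²/11727278552 = 76176*(1/11727278552) = 9522/1465909819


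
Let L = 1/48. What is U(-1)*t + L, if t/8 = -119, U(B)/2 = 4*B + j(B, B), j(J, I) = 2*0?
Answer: 365569/48 ≈ 7616.0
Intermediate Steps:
j(J, I) = 0
U(B) = 8*B (U(B) = 2*(4*B + 0) = 2*(4*B) = 8*B)
t = -952 (t = 8*(-119) = -952)
L = 1/48 ≈ 0.020833
U(-1)*t + L = (8*(-1))*(-952) + 1/48 = -8*(-952) + 1/48 = 7616 + 1/48 = 365569/48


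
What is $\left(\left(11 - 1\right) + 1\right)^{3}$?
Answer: $1331$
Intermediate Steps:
$\left(\left(11 - 1\right) + 1\right)^{3} = \left(10 + 1\right)^{3} = 11^{3} = 1331$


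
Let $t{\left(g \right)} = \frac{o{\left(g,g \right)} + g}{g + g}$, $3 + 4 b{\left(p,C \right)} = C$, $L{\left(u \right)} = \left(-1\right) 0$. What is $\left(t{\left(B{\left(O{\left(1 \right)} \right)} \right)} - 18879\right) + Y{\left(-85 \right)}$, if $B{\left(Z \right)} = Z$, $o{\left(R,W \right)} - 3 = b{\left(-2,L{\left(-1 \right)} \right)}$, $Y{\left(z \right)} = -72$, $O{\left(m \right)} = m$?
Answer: $- \frac{151595}{8} \approx -18949.0$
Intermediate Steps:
$L{\left(u \right)} = 0$
$b{\left(p,C \right)} = - \frac{3}{4} + \frac{C}{4}$
$o{\left(R,W \right)} = \frac{9}{4}$ ($o{\left(R,W \right)} = 3 + \left(- \frac{3}{4} + \frac{1}{4} \cdot 0\right) = 3 + \left(- \frac{3}{4} + 0\right) = 3 - \frac{3}{4} = \frac{9}{4}$)
$t{\left(g \right)} = \frac{\frac{9}{4} + g}{2 g}$ ($t{\left(g \right)} = \frac{\frac{9}{4} + g}{g + g} = \frac{\frac{9}{4} + g}{2 g}$)
$\left(t{\left(B{\left(O{\left(1 \right)} \right)} \right)} - 18879\right) + Y{\left(-85 \right)} = \left(\frac{9 + 4 \cdot 1}{8 \cdot 1} - 18879\right) - 72 = \left(\frac{1}{8} \cdot 1 \left(9 + 4\right) - 18879\right) - 72 = \left(\frac{1}{8} \cdot 1 \cdot 13 - 18879\right) - 72 = \left(\frac{13}{8} - 18879\right) - 72 = - \frac{151019}{8} - 72 = - \frac{151595}{8}$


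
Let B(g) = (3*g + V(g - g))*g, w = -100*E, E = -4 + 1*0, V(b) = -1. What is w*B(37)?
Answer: 1628000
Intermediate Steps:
E = -4 (E = -4 + 0 = -4)
w = 400 (w = -100*(-4) = 400)
B(g) = g*(-1 + 3*g) (B(g) = (3*g - 1)*g = (-1 + 3*g)*g = g*(-1 + 3*g))
w*B(37) = 400*(37*(-1 + 3*37)) = 400*(37*(-1 + 111)) = 400*(37*110) = 400*4070 = 1628000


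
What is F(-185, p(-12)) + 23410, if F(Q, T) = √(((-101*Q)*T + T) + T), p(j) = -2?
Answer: 23410 + I*√37374 ≈ 23410.0 + 193.32*I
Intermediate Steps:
F(Q, T) = √(2*T - 101*Q*T) (F(Q, T) = √((-101*Q*T + T) + T) = √((T - 101*Q*T) + T) = √(2*T - 101*Q*T))
F(-185, p(-12)) + 23410 = √(-2*(2 - 101*(-185))) + 23410 = √(-2*(2 + 18685)) + 23410 = √(-2*18687) + 23410 = √(-37374) + 23410 = I*√37374 + 23410 = 23410 + I*√37374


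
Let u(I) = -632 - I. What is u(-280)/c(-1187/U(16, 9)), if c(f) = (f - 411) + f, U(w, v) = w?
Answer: 2816/4475 ≈ 0.62927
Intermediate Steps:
c(f) = -411 + 2*f (c(f) = (-411 + f) + f = -411 + 2*f)
u(-280)/c(-1187/U(16, 9)) = (-632 - 1*(-280))/(-411 + 2*(-1187/16)) = (-632 + 280)/(-411 + 2*(-1187*1/16)) = -352/(-411 + 2*(-1187/16)) = -352/(-411 - 1187/8) = -352/(-4475/8) = -352*(-8/4475) = 2816/4475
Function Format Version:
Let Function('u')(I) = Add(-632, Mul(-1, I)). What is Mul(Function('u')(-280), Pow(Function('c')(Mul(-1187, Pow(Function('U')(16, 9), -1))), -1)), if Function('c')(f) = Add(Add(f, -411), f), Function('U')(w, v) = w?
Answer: Rational(2816, 4475) ≈ 0.62927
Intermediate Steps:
Function('c')(f) = Add(-411, Mul(2, f)) (Function('c')(f) = Add(Add(-411, f), f) = Add(-411, Mul(2, f)))
Mul(Function('u')(-280), Pow(Function('c')(Mul(-1187, Pow(Function('U')(16, 9), -1))), -1)) = Mul(Add(-632, Mul(-1, -280)), Pow(Add(-411, Mul(2, Mul(-1187, Pow(16, -1)))), -1)) = Mul(Add(-632, 280), Pow(Add(-411, Mul(2, Mul(-1187, Rational(1, 16)))), -1)) = Mul(-352, Pow(Add(-411, Mul(2, Rational(-1187, 16))), -1)) = Mul(-352, Pow(Add(-411, Rational(-1187, 8)), -1)) = Mul(-352, Pow(Rational(-4475, 8), -1)) = Mul(-352, Rational(-8, 4475)) = Rational(2816, 4475)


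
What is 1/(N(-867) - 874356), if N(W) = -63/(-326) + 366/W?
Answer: -94214/82376597749 ≈ -1.1437e-6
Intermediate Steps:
N(W) = 63/326 + 366/W (N(W) = -63*(-1/326) + 366/W = 63/326 + 366/W)
1/(N(-867) - 874356) = 1/((63/326 + 366/(-867)) - 874356) = 1/((63/326 + 366*(-1/867)) - 874356) = 1/((63/326 - 122/289) - 874356) = 1/(-21565/94214 - 874356) = 1/(-82376597749/94214) = -94214/82376597749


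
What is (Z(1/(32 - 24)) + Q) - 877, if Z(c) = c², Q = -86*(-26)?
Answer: 86977/64 ≈ 1359.0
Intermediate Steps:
Q = 2236
(Z(1/(32 - 24)) + Q) - 877 = ((1/(32 - 24))² + 2236) - 877 = ((1/8)² + 2236) - 877 = ((⅛)² + 2236) - 877 = (1/64 + 2236) - 877 = 143105/64 - 877 = 86977/64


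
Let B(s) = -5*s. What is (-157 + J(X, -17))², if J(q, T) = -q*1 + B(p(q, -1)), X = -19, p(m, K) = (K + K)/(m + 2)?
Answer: 5550736/289 ≈ 19207.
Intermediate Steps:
p(m, K) = 2*K/(2 + m) (p(m, K) = (2*K)/(2 + m) = 2*K/(2 + m))
J(q, T) = -q + 10/(2 + q) (J(q, T) = -q*1 - 10*(-1)/(2 + q) = -q - (-10)/(2 + q) = -q + 10/(2 + q))
(-157 + J(X, -17))² = (-157 + (10 - 1*(-19)*(2 - 19))/(2 - 19))² = (-157 + (10 - 1*(-19)*(-17))/(-17))² = (-157 - (10 - 323)/17)² = (-157 - 1/17*(-313))² = (-157 + 313/17)² = (-2356/17)² = 5550736/289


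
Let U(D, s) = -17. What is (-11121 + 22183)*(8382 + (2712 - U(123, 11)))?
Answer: 122909882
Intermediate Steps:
(-11121 + 22183)*(8382 + (2712 - U(123, 11))) = (-11121 + 22183)*(8382 + (2712 - 1*(-17))) = 11062*(8382 + (2712 + 17)) = 11062*(8382 + 2729) = 11062*11111 = 122909882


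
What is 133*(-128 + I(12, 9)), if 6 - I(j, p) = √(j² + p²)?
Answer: -18221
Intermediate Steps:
I(j, p) = 6 - √(j² + p²)
133*(-128 + I(12, 9)) = 133*(-128 + (6 - √(12² + 9²))) = 133*(-128 + (6 - √(144 + 81))) = 133*(-128 + (6 - √225)) = 133*(-128 + (6 - 1*15)) = 133*(-128 + (6 - 15)) = 133*(-128 - 9) = 133*(-137) = -18221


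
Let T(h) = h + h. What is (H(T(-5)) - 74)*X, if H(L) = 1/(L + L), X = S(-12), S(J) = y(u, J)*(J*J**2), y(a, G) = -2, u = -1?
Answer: -1279584/5 ≈ -2.5592e+5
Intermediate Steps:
S(J) = -2*J**3 (S(J) = -2*J*J**2 = -2*J**3)
X = 3456 (X = -2*(-12)**3 = -2*(-1728) = 3456)
T(h) = 2*h
H(L) = 1/(2*L)
(H(T(-5)) - 74)*X = (1/(2*((2*(-5)))) - 74)*3456 = ((1/2)/(-10) - 74)*3456 = ((1/2)*(-1/10) - 74)*3456 = (-1/20 - 74)*3456 = -1481/20*3456 = -1279584/5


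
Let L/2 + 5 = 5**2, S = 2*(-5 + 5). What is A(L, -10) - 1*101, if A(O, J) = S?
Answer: -101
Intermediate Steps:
S = 0 (S = 2*0 = 0)
L = 40 (L = -10 + 2*5**2 = -10 + 2*25 = -10 + 50 = 40)
A(O, J) = 0
A(L, -10) - 1*101 = 0 - 1*101 = 0 - 101 = -101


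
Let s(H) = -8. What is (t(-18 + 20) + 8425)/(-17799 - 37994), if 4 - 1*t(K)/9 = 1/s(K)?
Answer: -67697/446344 ≈ -0.15167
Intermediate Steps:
t(K) = 297/8 (t(K) = 36 - 9/(-8) = 36 - 9*(-⅛) = 36 + 9/8 = 297/8)
(t(-18 + 20) + 8425)/(-17799 - 37994) = (297/8 + 8425)/(-17799 - 37994) = (67697/8)/(-55793) = (67697/8)*(-1/55793) = -67697/446344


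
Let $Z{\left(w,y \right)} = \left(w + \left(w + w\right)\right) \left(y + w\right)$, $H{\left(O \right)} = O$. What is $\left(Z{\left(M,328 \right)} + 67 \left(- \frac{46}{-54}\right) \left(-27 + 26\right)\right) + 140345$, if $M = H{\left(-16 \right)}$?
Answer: $\frac{3383422}{27} \approx 1.2531 \cdot 10^{5}$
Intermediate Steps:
$M = -16$
$Z{\left(w,y \right)} = 3 w \left(w + y\right)$ ($Z{\left(w,y \right)} = \left(w + 2 w\right) \left(w + y\right) = 3 w \left(w + y\right)$)
$\left(Z{\left(M,328 \right)} + 67 \left(- \frac{46}{-54}\right) \left(-27 + 26\right)\right) + 140345 = \left(3 \left(-16\right) \left(-16 + 328\right) + 67 \left(- \frac{46}{-54}\right) \left(-27 + 26\right)\right) + 140345 = \left(3 \left(-16\right) 312 + 67 \left(\left(-46\right) \left(- \frac{1}{54}\right)\right) \left(-1\right)\right) + 140345 = \left(-14976 + 67 \cdot \frac{23}{27} \left(-1\right)\right) + 140345 = \left(-14976 + \frac{1541}{27} \left(-1\right)\right) + 140345 = \left(-14976 - \frac{1541}{27}\right) + 140345 = - \frac{405893}{27} + 140345 = \frac{3383422}{27}$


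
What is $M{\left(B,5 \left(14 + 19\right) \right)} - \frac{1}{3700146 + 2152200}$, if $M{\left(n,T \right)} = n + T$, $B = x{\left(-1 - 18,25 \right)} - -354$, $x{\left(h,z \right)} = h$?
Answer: $\frac{2926172999}{5852346} \approx 500.0$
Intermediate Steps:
$B = 335$ ($B = \left(-1 - 18\right) - -354 = \left(-1 - 18\right) + 354 = -19 + 354 = 335$)
$M{\left(n,T \right)} = T + n$
$M{\left(B,5 \left(14 + 19\right) \right)} - \frac{1}{3700146 + 2152200} = \left(5 \left(14 + 19\right) + 335\right) - \frac{1}{3700146 + 2152200} = \left(5 \cdot 33 + 335\right) - \frac{1}{5852346} = \left(165 + 335\right) - \frac{1}{5852346} = 500 - \frac{1}{5852346} = \frac{2926172999}{5852346}$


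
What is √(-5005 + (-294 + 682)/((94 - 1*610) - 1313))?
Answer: I*√16743640857/1829 ≈ 70.748*I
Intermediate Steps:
√(-5005 + (-294 + 682)/((94 - 1*610) - 1313)) = √(-5005 + 388/((94 - 610) - 1313)) = √(-5005 + 388/(-516 - 1313)) = √(-5005 + 388/(-1829)) = √(-5005 + 388*(-1/1829)) = √(-5005 - 388/1829) = √(-9154533/1829) = I*√16743640857/1829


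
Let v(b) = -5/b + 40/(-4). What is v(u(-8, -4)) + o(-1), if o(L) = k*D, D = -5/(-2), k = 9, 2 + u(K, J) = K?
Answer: 13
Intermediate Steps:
u(K, J) = -2 + K
D = 5/2 (D = -5*(-½) = 5/2 ≈ 2.5000)
o(L) = 45/2 (o(L) = 9*(5/2) = 45/2)
v(b) = -10 - 5/b (v(b) = -5/b + 40*(-¼) = -5/b - 10 = -10 - 5/b)
v(u(-8, -4)) + o(-1) = (-10 - 5/(-2 - 8)) + 45/2 = (-10 - 5/(-10)) + 45/2 = (-10 - 5*(-⅒)) + 45/2 = (-10 + ½) + 45/2 = -19/2 + 45/2 = 13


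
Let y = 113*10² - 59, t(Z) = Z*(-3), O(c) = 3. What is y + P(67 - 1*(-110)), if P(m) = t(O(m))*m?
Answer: 9648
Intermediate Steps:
t(Z) = -3*Z
y = 11241 (y = 113*100 - 59 = 11300 - 59 = 11241)
P(m) = -9*m (P(m) = (-3*3)*m = -9*m)
y + P(67 - 1*(-110)) = 11241 - 9*(67 - 1*(-110)) = 11241 - 9*(67 + 110) = 11241 - 9*177 = 11241 - 1593 = 9648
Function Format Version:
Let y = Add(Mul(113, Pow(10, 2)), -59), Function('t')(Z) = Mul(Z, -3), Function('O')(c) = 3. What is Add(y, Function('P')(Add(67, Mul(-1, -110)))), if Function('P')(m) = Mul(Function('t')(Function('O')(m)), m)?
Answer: 9648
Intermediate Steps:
Function('t')(Z) = Mul(-3, Z)
y = 11241 (y = Add(Mul(113, 100), -59) = Add(11300, -59) = 11241)
Function('P')(m) = Mul(-9, m) (Function('P')(m) = Mul(Mul(-3, 3), m) = Mul(-9, m))
Add(y, Function('P')(Add(67, Mul(-1, -110)))) = Add(11241, Mul(-9, Add(67, Mul(-1, -110)))) = Add(11241, Mul(-9, Add(67, 110))) = Add(11241, Mul(-9, 177)) = Add(11241, -1593) = 9648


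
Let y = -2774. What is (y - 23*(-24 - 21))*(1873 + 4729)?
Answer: -11480878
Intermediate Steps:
(y - 23*(-24 - 21))*(1873 + 4729) = (-2774 - 23*(-24 - 21))*(1873 + 4729) = (-2774 - 23*(-45))*6602 = (-2774 + 1035)*6602 = -1739*6602 = -11480878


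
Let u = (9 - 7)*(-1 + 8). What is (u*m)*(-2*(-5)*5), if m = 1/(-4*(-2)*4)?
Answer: 175/8 ≈ 21.875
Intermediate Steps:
m = 1/32 (m = 1/(8*4) = 1/32 ≈ 0.031250)
u = 14 (u = 2*7 = 14)
(u*m)*(-2*(-5)*5) = (14*(1/32))*(-2*(-5)*5) = 7*(10*5)/16 = (7/16)*50 = 175/8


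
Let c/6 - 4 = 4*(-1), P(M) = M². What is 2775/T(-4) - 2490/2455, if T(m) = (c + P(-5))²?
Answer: 42051/12275 ≈ 3.4257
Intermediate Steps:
c = 0 (c = 24 + 6*(4*(-1)) = 24 + 6*(-4) = 24 - 24 = 0)
T(m) = 625 (T(m) = (0 + (-5)²)² = (0 + 25)² = 25² = 625)
2775/T(-4) - 2490/2455 = 2775/625 - 2490/2455 = 2775*(1/625) - 2490*1/2455 = 111/25 - 498/491 = 42051/12275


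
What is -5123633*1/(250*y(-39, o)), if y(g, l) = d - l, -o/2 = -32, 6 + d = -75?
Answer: 176677/1250 ≈ 141.34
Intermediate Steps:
d = -81 (d = -6 - 75 = -81)
o = 64 (o = -2*(-32) = 64)
y(g, l) = -81 - l
-5123633*1/(250*y(-39, o)) = -5123633*1/(250*(-81 - 1*64)) = -5123633*1/(250*(-81 - 64)) = -5123633/((-145*250)) = -5123633/(-36250) = -5123633*(-1/36250) = 176677/1250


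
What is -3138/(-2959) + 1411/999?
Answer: 7310011/2956041 ≈ 2.4729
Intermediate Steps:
-3138/(-2959) + 1411/999 = -3138*(-1/2959) + 1411*(1/999) = 3138/2959 + 1411/999 = 7310011/2956041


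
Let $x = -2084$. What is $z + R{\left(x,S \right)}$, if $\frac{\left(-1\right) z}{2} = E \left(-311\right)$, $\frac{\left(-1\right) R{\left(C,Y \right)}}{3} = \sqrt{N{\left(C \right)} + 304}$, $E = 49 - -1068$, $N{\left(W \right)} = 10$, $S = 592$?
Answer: $694774 - 3 \sqrt{314} \approx 6.9472 \cdot 10^{5}$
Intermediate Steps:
$E = 1117$ ($E = 49 + 1068 = 1117$)
$R{\left(C,Y \right)} = - 3 \sqrt{314}$ ($R{\left(C,Y \right)} = - 3 \sqrt{10 + 304} = - 3 \sqrt{314}$)
$z = 694774$ ($z = - 2 \cdot 1117 \left(-311\right) = \left(-2\right) \left(-347387\right) = 694774$)
$z + R{\left(x,S \right)} = 694774 - 3 \sqrt{314}$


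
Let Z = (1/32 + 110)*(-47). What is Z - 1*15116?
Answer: -649199/32 ≈ -20287.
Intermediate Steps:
Z = -165487/32 (Z = (1/32 + 110)*(-47) = (3521/32)*(-47) = -165487/32 ≈ -5171.5)
Z - 1*15116 = -165487/32 - 1*15116 = -165487/32 - 15116 = -649199/32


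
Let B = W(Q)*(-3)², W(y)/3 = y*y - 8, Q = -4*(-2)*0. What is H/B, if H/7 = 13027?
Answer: -91189/216 ≈ -422.17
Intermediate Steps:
Q = 0 (Q = 8*0 = 0)
W(y) = -24 + 3*y² (W(y) = 3*(y*y - 8) = 3*(y² - 8) = 3*(-8 + y²) = -24 + 3*y²)
H = 91189 (H = 7*13027 = 91189)
B = -216 (B = (-24 + 3*0²)*(-3)² = (-24 + 3*0)*9 = (-24 + 0)*9 = -24*9 = -216)
H/B = 91189/(-216) = 91189*(-1/216) = -91189/216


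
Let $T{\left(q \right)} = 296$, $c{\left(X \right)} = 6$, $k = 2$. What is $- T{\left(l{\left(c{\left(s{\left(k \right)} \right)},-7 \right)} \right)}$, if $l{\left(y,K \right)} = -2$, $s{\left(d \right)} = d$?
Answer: $-296$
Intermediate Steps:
$- T{\left(l{\left(c{\left(s{\left(k \right)} \right)},-7 \right)} \right)} = \left(-1\right) 296 = -296$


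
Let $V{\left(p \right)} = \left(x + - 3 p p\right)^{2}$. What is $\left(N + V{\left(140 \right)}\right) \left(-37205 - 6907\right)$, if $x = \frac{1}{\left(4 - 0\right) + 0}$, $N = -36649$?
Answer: $-152511679729269$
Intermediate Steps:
$x = \frac{1}{4}$ ($x = \frac{1}{\left(4 + 0\right) + 0} = \frac{1}{4 + 0} = \frac{1}{4} \approx 0.25$)
$V{\left(p \right)} = \left(\frac{1}{4} - 3 p^{2}\right)^{2}$ ($V{\left(p \right)} = \left(\frac{1}{4} + - 3 p p\right)^{2} = \left(\frac{1}{4} - 3 p^{2}\right)^{2}$)
$\left(N + V{\left(140 \right)}\right) \left(-37205 - 6907\right) = \left(-36649 + \frac{\left(-1 + 12 \cdot 140^{2}\right)^{2}}{16}\right) \left(-37205 - 6907\right) = \left(-36649 + \frac{\left(-1 + 12 \cdot 19600\right)^{2}}{16}\right) \left(-44112\right) = \left(-36649 + \frac{\left(-1 + 235200\right)^{2}}{16}\right) \left(-44112\right) = \left(-36649 + \frac{235199^{2}}{16}\right) \left(-44112\right) = \left(-36649 + \frac{1}{16} \cdot 55318569601\right) \left(-44112\right) = \left(-36649 + \frac{55318569601}{16}\right) \left(-44112\right) = \frac{55317983217}{16} \left(-44112\right) = -152511679729269$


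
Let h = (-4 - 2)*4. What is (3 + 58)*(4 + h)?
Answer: -1220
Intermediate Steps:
h = -24 (h = -6*4 = -24)
(3 + 58)*(4 + h) = (3 + 58)*(4 - 24) = 61*(-20) = -1220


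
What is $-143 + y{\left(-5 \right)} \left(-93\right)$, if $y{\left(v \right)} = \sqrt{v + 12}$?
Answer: $-143 - 93 \sqrt{7} \approx -389.05$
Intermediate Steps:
$y{\left(v \right)} = \sqrt{12 + v}$
$-143 + y{\left(-5 \right)} \left(-93\right) = -143 + \sqrt{12 - 5} \left(-93\right) = -143 + \sqrt{7} \left(-93\right) = -143 - 93 \sqrt{7}$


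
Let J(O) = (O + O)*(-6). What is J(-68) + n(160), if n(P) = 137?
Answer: 953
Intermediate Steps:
J(O) = -12*O (J(O) = (2*O)*(-6) = -12*O)
J(-68) + n(160) = -12*(-68) + 137 = 816 + 137 = 953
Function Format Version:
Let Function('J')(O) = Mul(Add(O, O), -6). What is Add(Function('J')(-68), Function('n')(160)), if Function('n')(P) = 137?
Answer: 953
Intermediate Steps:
Function('J')(O) = Mul(-12, O) (Function('J')(O) = Mul(Mul(2, O), -6) = Mul(-12, O))
Add(Function('J')(-68), Function('n')(160)) = Add(Mul(-12, -68), 137) = Add(816, 137) = 953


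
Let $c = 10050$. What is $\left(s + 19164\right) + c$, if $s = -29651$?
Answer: $-437$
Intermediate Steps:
$\left(s + 19164\right) + c = \left(-29651 + 19164\right) + 10050 = -10487 + 10050 = -437$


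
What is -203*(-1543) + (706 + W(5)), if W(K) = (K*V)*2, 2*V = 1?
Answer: 313940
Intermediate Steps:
V = 1/2 (V = (1/2)*1 = 1/2 ≈ 0.50000)
W(K) = K (W(K) = (K*(1/2))*2 = (K/2)*2 = K)
-203*(-1543) + (706 + W(5)) = -203*(-1543) + (706 + 5) = 313229 + 711 = 313940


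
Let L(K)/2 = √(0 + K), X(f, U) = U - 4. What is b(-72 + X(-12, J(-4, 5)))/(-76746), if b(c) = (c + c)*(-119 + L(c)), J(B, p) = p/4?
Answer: -35581/153492 + 299*I*√299/153492 ≈ -0.23181 + 0.033684*I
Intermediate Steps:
J(B, p) = p/4 (J(B, p) = p*(¼) = p/4)
X(f, U) = -4 + U
L(K) = 2*√K (L(K) = 2*√(0 + K) = 2*√K)
b(c) = 2*c*(-119 + 2*√c) (b(c) = (c + c)*(-119 + 2*√c) = (2*c)*(-119 + 2*√c) = 2*c*(-119 + 2*√c))
b(-72 + X(-12, J(-4, 5)))/(-76746) = (-238*(-72 + (-4 + (¼)*5)) + 4*(-72 + (-4 + (¼)*5))^(3/2))/(-76746) = (-238*(-72 + (-4 + 5/4)) + 4*(-72 + (-4 + 5/4))^(3/2))*(-1/76746) = (-238*(-72 - 11/4) + 4*(-72 - 11/4)^(3/2))*(-1/76746) = (-238*(-299/4) + 4*(-299/4)^(3/2))*(-1/76746) = (35581/2 + 4*(-299*I*√299/8))*(-1/76746) = (35581/2 - 299*I*√299/2)*(-1/76746) = -35581/153492 + 299*I*√299/153492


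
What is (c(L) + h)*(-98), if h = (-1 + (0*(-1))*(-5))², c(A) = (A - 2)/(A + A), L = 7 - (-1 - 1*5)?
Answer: -1813/13 ≈ -139.46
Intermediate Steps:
L = 13 (L = 7 - (-1 - 5) = 7 - 1*(-6) = 7 + 6 = 13)
c(A) = (-2 + A)/(2*A) (c(A) = (-2 + A)/((2*A)) = (-2 + A)*(1/(2*A)) = (-2 + A)/(2*A))
h = 1 (h = (-1 + 0*(-5))² = (-1 + 0)² = (-1)² = 1)
(c(L) + h)*(-98) = ((½)*(-2 + 13)/13 + 1)*(-98) = ((½)*(1/13)*11 + 1)*(-98) = (11/26 + 1)*(-98) = (37/26)*(-98) = -1813/13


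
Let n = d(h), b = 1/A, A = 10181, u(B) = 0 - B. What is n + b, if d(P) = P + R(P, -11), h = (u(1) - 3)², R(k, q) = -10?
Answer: 61087/10181 ≈ 6.0001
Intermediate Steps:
u(B) = -B
h = 16 (h = (-1*1 - 3)² = (-1 - 3)² = (-4)² = 16)
d(P) = -10 + P (d(P) = P - 10 = -10 + P)
b = 1/10181 ≈ 9.8222e-5
n = 6 (n = -10 + 16 = 6)
n + b = 6 + 1/10181 = 61087/10181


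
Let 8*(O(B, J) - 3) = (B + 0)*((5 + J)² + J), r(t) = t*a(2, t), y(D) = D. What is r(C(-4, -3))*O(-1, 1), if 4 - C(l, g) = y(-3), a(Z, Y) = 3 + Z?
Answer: -455/8 ≈ -56.875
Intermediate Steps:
C(l, g) = 7 (C(l, g) = 4 - 1*(-3) = 4 + 3 = 7)
r(t) = 5*t (r(t) = t*(3 + 2) = t*5 = 5*t)
O(B, J) = 3 + B*(J + (5 + J)²)/8 (O(B, J) = 3 + ((B + 0)*((5 + J)² + J))/8 = 3 + (B*(J + (5 + J)²))/8 = 3 + B*(J + (5 + J)²)/8)
r(C(-4, -3))*O(-1, 1) = (5*7)*(3 + (⅛)*(-1)*1 + (⅛)*(-1)*(5 + 1)²) = 35*(3 - ⅛ + (⅛)*(-1)*6²) = 35*(3 - ⅛ + (⅛)*(-1)*36) = 35*(3 - ⅛ - 9/2) = 35*(-13/8) = -455/8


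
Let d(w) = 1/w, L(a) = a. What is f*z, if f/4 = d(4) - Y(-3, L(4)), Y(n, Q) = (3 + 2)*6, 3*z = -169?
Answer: 20111/3 ≈ 6703.7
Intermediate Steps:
z = -169/3 (z = (⅓)*(-169) = -169/3 ≈ -56.333)
Y(n, Q) = 30 (Y(n, Q) = 5*6 = 30)
f = -119 (f = 4*(1/4 - 1*30) = 4*(¼ - 30) = 4*(-119/4) = -119)
f*z = -119*(-169/3) = 20111/3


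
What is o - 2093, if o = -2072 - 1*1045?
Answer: -5210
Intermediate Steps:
o = -3117 (o = -2072 - 1045 = -3117)
o - 2093 = -3117 - 2093 = -5210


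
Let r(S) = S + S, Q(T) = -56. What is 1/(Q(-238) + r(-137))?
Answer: -1/330 ≈ -0.0030303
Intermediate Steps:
r(S) = 2*S
1/(Q(-238) + r(-137)) = 1/(-56 + 2*(-137)) = 1/(-56 - 274) = 1/(-330) = -1/330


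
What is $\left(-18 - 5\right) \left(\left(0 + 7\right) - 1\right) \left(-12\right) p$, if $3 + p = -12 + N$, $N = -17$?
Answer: $-52992$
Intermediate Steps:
$p = -32$ ($p = -3 - 29 = -32$)
$\left(-18 - 5\right) \left(\left(0 + 7\right) - 1\right) \left(-12\right) p = \left(-18 - 5\right) \left(\left(0 + 7\right) - 1\right) \left(-12\right) \left(-32\right) = - 23 \left(7 - 1\right) \left(-12\right) \left(-32\right) = \left(-23\right) 6 \left(-12\right) \left(-32\right) = \left(-138\right) \left(-12\right) \left(-32\right) = 1656 \left(-32\right) = -52992$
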